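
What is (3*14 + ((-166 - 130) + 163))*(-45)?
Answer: 4095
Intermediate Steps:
(3*14 + ((-166 - 130) + 163))*(-45) = (42 + (-296 + 163))*(-45) = (42 - 133)*(-45) = -91*(-45) = 4095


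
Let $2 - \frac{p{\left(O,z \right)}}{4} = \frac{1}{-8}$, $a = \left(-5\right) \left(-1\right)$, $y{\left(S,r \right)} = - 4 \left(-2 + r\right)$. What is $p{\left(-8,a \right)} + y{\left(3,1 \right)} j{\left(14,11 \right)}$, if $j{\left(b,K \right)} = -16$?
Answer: $- \frac{111}{2} \approx -55.5$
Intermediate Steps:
$y{\left(S,r \right)} = 8 - 4 r$
$a = 5$
$p{\left(O,z \right)} = \frac{17}{2}$ ($p{\left(O,z \right)} = 8 - \frac{4}{-8} = 8 - - \frac{1}{2} = 8 + \frac{1}{2} = \frac{17}{2}$)
$p{\left(-8,a \right)} + y{\left(3,1 \right)} j{\left(14,11 \right)} = \frac{17}{2} + \left(8 - 4\right) \left(-16\right) = \frac{17}{2} + 4 \left(-16\right) = \frac{17}{2} - 64 = - \frac{111}{2}$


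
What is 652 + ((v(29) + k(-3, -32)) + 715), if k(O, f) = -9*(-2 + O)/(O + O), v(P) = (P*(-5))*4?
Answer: 1559/2 ≈ 779.50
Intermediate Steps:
v(P) = -20*P (v(P) = -5*P*4 = -20*P)
k(O, f) = -9*(-2 + O)/(2*O)
652 + ((v(29) + k(-3, -32)) + 715) = 652 + ((-20*29 + (-9/2 + 9/(-3))) + 715) = 652 + ((-580 + (-9/2 + 9*(-⅓))) + 715) = 652 + ((-580 + (-9/2 - 3)) + 715) = 652 + ((-580 - 15/2) + 715) = 652 + (-1175/2 + 715) = 652 + 255/2 = 1559/2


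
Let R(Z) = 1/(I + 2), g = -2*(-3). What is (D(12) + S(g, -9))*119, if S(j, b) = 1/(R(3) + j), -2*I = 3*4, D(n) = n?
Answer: 33320/23 ≈ 1448.7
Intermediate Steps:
I = -6 (I = -3*4/2 = -½*12 = -6)
g = 6
R(Z) = -¼ (R(Z) = 1/(-6 + 2) = 1/(-4) = -¼)
S(j, b) = 1/(-¼ + j)
(D(12) + S(g, -9))*119 = (12 + 4/(-1 + 4*6))*119 = (12 + 4/(-1 + 24))*119 = (12 + 4/23)*119 = (280/23)*119 = 33320/23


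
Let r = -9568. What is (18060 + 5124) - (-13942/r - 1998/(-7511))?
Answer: 22513514519/971152 ≈ 23182.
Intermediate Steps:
(18060 + 5124) - (-13942/r - 1998/(-7511)) = (18060 + 5124) - (-13942/(-9568) - 1998/(-7511)) = 23184 - (-13942*(-1/9568) - 1998*(-1/7511)) = 23184 - (6971/4784 + 54/203) = 23184 - 1*1673449/971152 = 23184 - 1673449/971152 = 22513514519/971152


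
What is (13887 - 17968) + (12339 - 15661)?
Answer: -7403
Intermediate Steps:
(13887 - 17968) + (12339 - 15661) = -4081 - 3322 = -7403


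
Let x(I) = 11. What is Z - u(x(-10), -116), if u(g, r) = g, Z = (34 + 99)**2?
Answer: 17678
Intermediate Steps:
Z = 17689 (Z = 133**2 = 17689)
Z - u(x(-10), -116) = 17689 - 1*11 = 17689 - 11 = 17678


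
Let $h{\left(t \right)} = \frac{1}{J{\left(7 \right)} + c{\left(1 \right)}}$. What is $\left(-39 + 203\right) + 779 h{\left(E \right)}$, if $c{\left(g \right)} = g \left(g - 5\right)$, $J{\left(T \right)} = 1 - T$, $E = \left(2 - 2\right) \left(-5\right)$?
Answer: $\frac{861}{10} \approx 86.1$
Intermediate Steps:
$E = 0$ ($E = 0 \left(-5\right) = 0$)
$c{\left(g \right)} = g \left(-5 + g\right)$
$h{\left(t \right)} = - \frac{1}{10}$ ($h{\left(t \right)} = \frac{1}{\left(1 - 7\right) + 1 \left(-5 + 1\right)} = \frac{1}{\left(1 - 7\right) + 1 \left(-4\right)} = \frac{1}{-6 - 4} = \frac{1}{-10} = - \frac{1}{10}$)
$\left(-39 + 203\right) + 779 h{\left(E \right)} = \left(-39 + 203\right) + 779 \left(- \frac{1}{10}\right) = 164 - \frac{779}{10} = \frac{861}{10}$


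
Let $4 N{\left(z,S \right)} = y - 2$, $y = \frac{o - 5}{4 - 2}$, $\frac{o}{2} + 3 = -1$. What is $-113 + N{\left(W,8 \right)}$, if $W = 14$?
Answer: $- \frac{921}{8} \approx -115.13$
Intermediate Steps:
$o = -8$ ($o = -6 + 2 \left(-1\right) = -6 - 2 = -8$)
$y = - \frac{13}{2}$ ($y = \frac{-8 - 5}{4 - 2} = - \frac{13}{2} \approx -6.5$)
$N{\left(z,S \right)} = - \frac{17}{8}$ ($N{\left(z,S \right)} = \frac{- \frac{13}{2} - 2}{4} = \frac{1}{4} \left(- \frac{17}{2}\right) = - \frac{17}{8}$)
$-113 + N{\left(W,8 \right)} = -113 - \frac{17}{8} = - \frac{921}{8}$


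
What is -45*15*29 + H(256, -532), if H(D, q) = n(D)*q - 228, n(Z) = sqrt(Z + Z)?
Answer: -19803 - 8512*sqrt(2) ≈ -31841.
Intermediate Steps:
n(Z) = sqrt(2)*sqrt(Z) (n(Z) = sqrt(2*Z) = sqrt(2)*sqrt(Z))
H(D, q) = -228 + q*sqrt(2)*sqrt(D) (H(D, q) = (sqrt(2)*sqrt(D))*q - 228 = q*sqrt(2)*sqrt(D) - 228 = -228 + q*sqrt(2)*sqrt(D))
-45*15*29 + H(256, -532) = -45*15*29 + (-228 - 532*sqrt(2)*sqrt(256)) = -675*29 + (-228 - 532*sqrt(2)*16) = -19575 + (-228 - 8512*sqrt(2)) = -19803 - 8512*sqrt(2)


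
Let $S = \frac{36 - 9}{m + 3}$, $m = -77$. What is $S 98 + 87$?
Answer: $\frac{1896}{37} \approx 51.243$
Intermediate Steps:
$S = - \frac{27}{74}$ ($S = \frac{36 - 9}{-77 + 3} = \frac{27}{-74} = 27 \left(- \frac{1}{74}\right) = - \frac{27}{74} \approx -0.36486$)
$S 98 + 87 = \left(- \frac{27}{74}\right) 98 + 87 = - \frac{1323}{37} + 87 = \frac{1896}{37}$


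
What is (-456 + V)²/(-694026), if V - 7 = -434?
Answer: -779689/694026 ≈ -1.1234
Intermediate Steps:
V = -427 (V = 7 - 434 = -427)
(-456 + V)²/(-694026) = (-456 - 427)²/(-694026) = (-883)²*(-1/694026) = 779689*(-1/694026) = -779689/694026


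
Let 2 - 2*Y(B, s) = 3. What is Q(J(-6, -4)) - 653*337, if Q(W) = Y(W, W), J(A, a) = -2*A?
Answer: -440123/2 ≈ -2.2006e+5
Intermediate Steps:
Y(B, s) = -½ (Y(B, s) = 1 - ½*3 = 1 - 3/2 = -½)
Q(W) = -½
Q(J(-6, -4)) - 653*337 = -½ - 653*337 = -½ - 220061 = -440123/2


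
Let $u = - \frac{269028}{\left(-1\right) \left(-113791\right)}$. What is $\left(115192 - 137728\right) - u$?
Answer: $- \frac{48379716}{2147} \approx -22534.0$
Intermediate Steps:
$u = - \frac{5076}{2147}$ ($u = - \frac{269028}{113791} = \left(-269028\right) \frac{1}{113791} = - \frac{5076}{2147} \approx -2.3642$)
$\left(115192 - 137728\right) - u = \left(115192 - 137728\right) - - \frac{5076}{2147} = \left(115192 - 137728\right) + \frac{5076}{2147} = -22536 + \frac{5076}{2147} = - \frac{48379716}{2147}$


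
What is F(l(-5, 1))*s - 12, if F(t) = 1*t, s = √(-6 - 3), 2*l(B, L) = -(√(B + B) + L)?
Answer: -12 - 3*I/2 + 3*√10/2 ≈ -7.2566 - 1.5*I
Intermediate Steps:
l(B, L) = -L/2 - √2*√B/2 (l(B, L) = (-(√(B + B) + L))/2 = (-(√(2*B) + L))/2 = (-(√2*√B + L))/2 = (-(L + √2*√B))/2 = (-L - √2*√B)/2 = -L/2 - √2*√B/2)
s = 3*I (s = √(-9) = 3*I ≈ 3.0*I)
F(t) = t
F(l(-5, 1))*s - 12 = (-½*1 - √2*√(-5)/2)*(3*I) - 12 = (-½ - √2*I*√5/2)*(3*I) - 12 = (-½ - I*√10/2)*(3*I) - 12 = 3*I*(-½ - I*√10/2) - 12 = -12 + 3*I*(-½ - I*√10/2)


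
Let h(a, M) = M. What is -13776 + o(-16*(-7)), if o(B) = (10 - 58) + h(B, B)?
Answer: -13712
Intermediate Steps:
o(B) = -48 + B (o(B) = (10 - 58) + B = -48 + B)
-13776 + o(-16*(-7)) = -13776 + (-48 - 16*(-7)) = -13776 + (-48 + 112) = -13776 + 64 = -13712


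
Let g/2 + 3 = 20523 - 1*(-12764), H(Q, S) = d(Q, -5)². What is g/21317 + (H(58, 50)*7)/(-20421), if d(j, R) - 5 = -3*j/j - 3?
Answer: 1359235909/435314457 ≈ 3.1224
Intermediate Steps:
d(j, R) = -1 (d(j, R) = 5 + (-3*j/j - 3) = 5 + (-3*1 - 3) = 5 + (-3 - 3) = 5 - 6 = -1)
H(Q, S) = 1 (H(Q, S) = (-1)² = 1)
g = 66568 (g = -6 + 2*(20523 - 1*(-12764)) = -6 + 2*(20523 + 12764) = -6 + 2*33287 = -6 + 66574 = 66568)
g/21317 + (H(58, 50)*7)/(-20421) = 66568/21317 + (1*7)/(-20421) = 66568*(1/21317) + 7*(-1/20421) = 66568/21317 - 7/20421 = 1359235909/435314457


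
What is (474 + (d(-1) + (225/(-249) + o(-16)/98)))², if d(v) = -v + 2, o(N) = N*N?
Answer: 3790450760464/16540489 ≈ 2.2916e+5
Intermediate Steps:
o(N) = N²
d(v) = 2 - v
(474 + (d(-1) + (225/(-249) + o(-16)/98)))² = (474 + ((2 - 1*(-1)) + (225/(-249) + (-16)²/98)))² = (474 + ((2 + 1) + (225*(-1/249) + 256*(1/98))))² = (474 + (3 + (-75/83 + 128/49)))² = (474 + (3 + 6949/4067))² = (474 + 19150/4067)² = (1946908/4067)² = 3790450760464/16540489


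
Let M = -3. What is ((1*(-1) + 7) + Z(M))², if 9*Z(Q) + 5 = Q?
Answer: 2116/81 ≈ 26.123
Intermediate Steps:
Z(Q) = -5/9 + Q/9
((1*(-1) + 7) + Z(M))² = ((1*(-1) + 7) + (-5/9 + (⅑)*(-3)))² = ((-1 + 7) + (-5/9 - ⅓))² = (6 - 8/9)² = (46/9)² = 2116/81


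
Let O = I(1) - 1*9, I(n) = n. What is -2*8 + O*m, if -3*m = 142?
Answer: 1088/3 ≈ 362.67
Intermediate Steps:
m = -142/3 (m = -1/3*142 = -142/3 ≈ -47.333)
O = -8 (O = 1 - 1*9 = 1 - 9 = -8)
-2*8 + O*m = -2*8 - 8*(-142/3) = -16 + 1136/3 = 1088/3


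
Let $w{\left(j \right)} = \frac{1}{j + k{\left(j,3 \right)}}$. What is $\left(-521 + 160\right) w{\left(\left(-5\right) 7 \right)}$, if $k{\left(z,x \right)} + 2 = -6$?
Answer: $\frac{361}{43} \approx 8.3954$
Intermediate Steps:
$k{\left(z,x \right)} = -8$ ($k{\left(z,x \right)} = -2 - 6 = -8$)
$w{\left(j \right)} = \frac{1}{-8 + j}$ ($w{\left(j \right)} = \frac{1}{j - 8} = \frac{1}{-8 + j}$)
$\left(-521 + 160\right) w{\left(\left(-5\right) 7 \right)} = \frac{-521 + 160}{-8 - 35} = - \frac{361}{-8 - 35} = - \frac{361}{-43} = \left(-361\right) \left(- \frac{1}{43}\right) = \frac{361}{43}$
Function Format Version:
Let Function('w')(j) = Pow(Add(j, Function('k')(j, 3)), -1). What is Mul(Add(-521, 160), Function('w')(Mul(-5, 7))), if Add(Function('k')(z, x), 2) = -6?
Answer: Rational(361, 43) ≈ 8.3954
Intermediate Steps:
Function('k')(z, x) = -8 (Function('k')(z, x) = Add(-2, -6) = -8)
Function('w')(j) = Pow(Add(-8, j), -1) (Function('w')(j) = Pow(Add(j, -8), -1) = Pow(Add(-8, j), -1))
Mul(Add(-521, 160), Function('w')(Mul(-5, 7))) = Mul(Add(-521, 160), Pow(Add(-8, Mul(-5, 7)), -1)) = Mul(-361, Pow(Add(-8, -35), -1)) = Mul(-361, Pow(-43, -1)) = Mul(-361, Rational(-1, 43)) = Rational(361, 43)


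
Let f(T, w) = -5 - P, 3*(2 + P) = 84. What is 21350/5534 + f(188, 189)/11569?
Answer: 123413298/32011423 ≈ 3.8553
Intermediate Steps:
P = 26 (P = -2 + (1/3)*84 = -2 + 28 = 26)
f(T, w) = -31 (f(T, w) = -5 - 1*26 = -5 - 26 = -31)
21350/5534 + f(188, 189)/11569 = 21350/5534 - 31/11569 = 21350*(1/5534) - 31*1/11569 = 10675/2767 - 31/11569 = 123413298/32011423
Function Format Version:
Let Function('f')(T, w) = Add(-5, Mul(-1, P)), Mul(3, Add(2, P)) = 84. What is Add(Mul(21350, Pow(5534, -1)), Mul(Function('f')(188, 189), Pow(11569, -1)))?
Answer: Rational(123413298, 32011423) ≈ 3.8553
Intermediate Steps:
P = 26 (P = Add(-2, Mul(Rational(1, 3), 84)) = Add(-2, 28) = 26)
Function('f')(T, w) = -31 (Function('f')(T, w) = Add(-5, Mul(-1, 26)) = Add(-5, -26) = -31)
Add(Mul(21350, Pow(5534, -1)), Mul(Function('f')(188, 189), Pow(11569, -1))) = Add(Mul(21350, Pow(5534, -1)), Mul(-31, Pow(11569, -1))) = Add(Mul(21350, Rational(1, 5534)), Mul(-31, Rational(1, 11569))) = Add(Rational(10675, 2767), Rational(-31, 11569)) = Rational(123413298, 32011423)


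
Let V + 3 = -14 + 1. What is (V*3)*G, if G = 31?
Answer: -1488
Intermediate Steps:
V = -16 (V = -3 + (-14 + 1) = -3 - 13 = -16)
(V*3)*G = -16*3*31 = -48*31 = -1488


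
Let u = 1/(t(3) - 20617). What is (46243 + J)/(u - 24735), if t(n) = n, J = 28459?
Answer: -1539907028/509887291 ≈ -3.0201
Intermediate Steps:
u = -1/20614 (u = 1/(3 - 20617) = 1/(-20614) = -1/20614 ≈ -4.8511e-5)
(46243 + J)/(u - 24735) = (46243 + 28459)/(-1/20614 - 24735) = 74702/(-509887291/20614) = 74702*(-20614/509887291) = -1539907028/509887291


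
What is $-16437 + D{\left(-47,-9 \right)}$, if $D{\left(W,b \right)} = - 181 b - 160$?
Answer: $-14968$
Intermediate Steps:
$D{\left(W,b \right)} = -160 - 181 b$
$-16437 + D{\left(-47,-9 \right)} = -16437 - -1469 = -16437 + \left(-160 + 1629\right) = -16437 + 1469 = -14968$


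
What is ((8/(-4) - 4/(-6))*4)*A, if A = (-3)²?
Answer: -48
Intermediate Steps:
A = 9
((8/(-4) - 4/(-6))*4)*A = ((8/(-4) - 4/(-6))*4)*9 = ((8*(-¼) - 4*(-⅙))*4)*9 = ((-2 + ⅔)*4)*9 = -4/3*4*9 = -16/3*9 = -48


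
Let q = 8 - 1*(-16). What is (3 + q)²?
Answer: 729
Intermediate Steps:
q = 24 (q = 8 + 16 = 24)
(3 + q)² = (3 + 24)² = 27² = 729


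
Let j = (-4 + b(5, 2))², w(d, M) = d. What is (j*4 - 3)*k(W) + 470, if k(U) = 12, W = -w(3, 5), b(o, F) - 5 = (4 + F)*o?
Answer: 46562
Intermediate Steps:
b(o, F) = 5 + o*(4 + F) (b(o, F) = 5 + (4 + F)*o = 5 + o*(4 + F))
W = -3 (W = -1*3 = -3)
j = 961 (j = (-4 + (5 + 4*5 + 2*5))² = (-4 + (5 + 20 + 10))² = (-4 + 35)² = 31² = 961)
(j*4 - 3)*k(W) + 470 = (961*4 - 3)*12 + 470 = (3844 - 3)*12 + 470 = 3841*12 + 470 = 46092 + 470 = 46562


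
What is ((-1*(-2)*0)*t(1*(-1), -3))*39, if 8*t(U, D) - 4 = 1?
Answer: 0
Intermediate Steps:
t(U, D) = 5/8 (t(U, D) = 1/2 + (1/8)*1 = 1/2 + 1/8 = 5/8)
((-1*(-2)*0)*t(1*(-1), -3))*39 = ((-1*(-2)*0)*(5/8))*39 = ((2*0)*(5/8))*39 = (0*(5/8))*39 = 0*39 = 0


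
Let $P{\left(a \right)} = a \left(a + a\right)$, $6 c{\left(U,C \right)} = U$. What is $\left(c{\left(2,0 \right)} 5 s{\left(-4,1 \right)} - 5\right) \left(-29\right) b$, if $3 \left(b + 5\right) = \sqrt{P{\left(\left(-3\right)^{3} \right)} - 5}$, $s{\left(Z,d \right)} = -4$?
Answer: $- \frac{5075}{3} + \frac{1015 \sqrt{1453}}{9} \approx 2607.2$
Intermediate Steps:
$c{\left(U,C \right)} = \frac{U}{6}$
$P{\left(a \right)} = 2 a^{2}$ ($P{\left(a \right)} = a 2 a = 2 a^{2}$)
$b = -5 + \frac{\sqrt{1453}}{3}$ ($b = -5 + \frac{\sqrt{2 \left(\left(-3\right)^{3}\right)^{2} - 5}}{3} = -5 + \frac{\sqrt{2 \left(-27\right)^{2} - 5}}{3} = -5 + \frac{\sqrt{2 \cdot 729 - 5}}{3} = -5 + \frac{\sqrt{1458 - 5}}{3} = -5 + \frac{\sqrt{1453}}{3} \approx 7.7061$)
$\left(c{\left(2,0 \right)} 5 s{\left(-4,1 \right)} - 5\right) \left(-29\right) b = \left(\frac{1}{6} \cdot 2 \cdot 5 \left(-4\right) - 5\right) \left(-29\right) \left(-5 + \frac{\sqrt{1453}}{3}\right) = \left(\frac{1}{3} \left(-20\right) - 5\right) \left(-29\right) \left(-5 + \frac{\sqrt{1453}}{3}\right) = \left(- \frac{20}{3} - 5\right) \left(-29\right) \left(-5 + \frac{\sqrt{1453}}{3}\right) = \left(- \frac{35}{3}\right) \left(-29\right) \left(-5 + \frac{\sqrt{1453}}{3}\right) = \frac{1015 \left(-5 + \frac{\sqrt{1453}}{3}\right)}{3} = - \frac{5075}{3} + \frac{1015 \sqrt{1453}}{9}$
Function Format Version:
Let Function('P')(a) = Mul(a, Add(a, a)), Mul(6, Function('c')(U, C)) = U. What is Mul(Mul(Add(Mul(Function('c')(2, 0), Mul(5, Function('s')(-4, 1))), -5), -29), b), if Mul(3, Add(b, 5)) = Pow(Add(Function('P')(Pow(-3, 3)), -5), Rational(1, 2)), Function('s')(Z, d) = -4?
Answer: Add(Rational(-5075, 3), Mul(Rational(1015, 9), Pow(1453, Rational(1, 2)))) ≈ 2607.2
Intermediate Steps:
Function('c')(U, C) = Mul(Rational(1, 6), U)
Function('P')(a) = Mul(2, Pow(a, 2)) (Function('P')(a) = Mul(a, Mul(2, a)) = Mul(2, Pow(a, 2)))
b = Add(-5, Mul(Rational(1, 3), Pow(1453, Rational(1, 2)))) (b = Add(-5, Mul(Rational(1, 3), Pow(Add(Mul(2, Pow(Pow(-3, 3), 2)), -5), Rational(1, 2)))) = Add(-5, Mul(Rational(1, 3), Pow(Add(Mul(2, Pow(-27, 2)), -5), Rational(1, 2)))) = Add(-5, Mul(Rational(1, 3), Pow(Add(Mul(2, 729), -5), Rational(1, 2)))) = Add(-5, Mul(Rational(1, 3), Pow(Add(1458, -5), Rational(1, 2)))) = Add(-5, Mul(Rational(1, 3), Pow(1453, Rational(1, 2)))) ≈ 7.7061)
Mul(Mul(Add(Mul(Function('c')(2, 0), Mul(5, Function('s')(-4, 1))), -5), -29), b) = Mul(Mul(Add(Mul(Mul(Rational(1, 6), 2), Mul(5, -4)), -5), -29), Add(-5, Mul(Rational(1, 3), Pow(1453, Rational(1, 2))))) = Mul(Mul(Add(Mul(Rational(1, 3), -20), -5), -29), Add(-5, Mul(Rational(1, 3), Pow(1453, Rational(1, 2))))) = Mul(Mul(Add(Rational(-20, 3), -5), -29), Add(-5, Mul(Rational(1, 3), Pow(1453, Rational(1, 2))))) = Mul(Mul(Rational(-35, 3), -29), Add(-5, Mul(Rational(1, 3), Pow(1453, Rational(1, 2))))) = Mul(Rational(1015, 3), Add(-5, Mul(Rational(1, 3), Pow(1453, Rational(1, 2))))) = Add(Rational(-5075, 3), Mul(Rational(1015, 9), Pow(1453, Rational(1, 2))))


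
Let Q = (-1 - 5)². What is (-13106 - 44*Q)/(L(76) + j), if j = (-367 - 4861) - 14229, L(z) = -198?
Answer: 2938/3931 ≈ 0.74739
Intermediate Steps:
Q = 36 (Q = (-6)² = 36)
j = -19457 (j = -5228 - 14229 = -19457)
(-13106 - 44*Q)/(L(76) + j) = (-13106 - 44*36)/(-198 - 19457) = (-13106 - 1584)/(-19655) = -14690*(-1/19655) = 2938/3931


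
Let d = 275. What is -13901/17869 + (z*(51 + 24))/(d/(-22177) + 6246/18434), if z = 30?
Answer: 4108621519269377/596146435712 ≈ 6892.0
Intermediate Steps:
-13901/17869 + (z*(51 + 24))/(d/(-22177) + 6246/18434) = -13901/17869 + (30*(51 + 24))/(275/(-22177) + 6246/18434) = -13901*1/17869 + (30*75)/(275*(-1/22177) + 6246*(1/18434)) = -13901/17869 + 2250/(-275/22177 + 3123/9217) = -13901/17869 + 2250/(66724096/204405409) = -13901/17869 + 2250*(204405409/66724096) = -13901/17869 + 229956085125/33362048 = 4108621519269377/596146435712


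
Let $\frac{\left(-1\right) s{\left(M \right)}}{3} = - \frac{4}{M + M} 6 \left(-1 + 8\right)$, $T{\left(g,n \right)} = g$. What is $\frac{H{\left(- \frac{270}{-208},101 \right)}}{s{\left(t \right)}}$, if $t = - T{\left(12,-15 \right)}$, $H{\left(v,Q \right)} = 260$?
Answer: $- \frac{260}{21} \approx -12.381$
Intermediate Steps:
$t = -12$ ($t = \left(-1\right) 12 = -12$)
$s{\left(M \right)} = \frac{252}{M}$ ($s{\left(M \right)} = - 3 - \frac{4}{M + M} 6 \left(-1 + 8\right) = - 3 - \frac{4}{2 M} 6 \cdot 7 = - 3 - 4 \frac{1}{2 M} 6 \cdot 7 = - 3 - \frac{2}{M} 6 \cdot 7 = - 3 - \frac{12}{M} 7 = - 3 \left(- \frac{84}{M}\right) = \frac{252}{M}$)
$\frac{H{\left(- \frac{270}{-208},101 \right)}}{s{\left(t \right)}} = \frac{260}{252 \frac{1}{-12}} = \frac{260}{252 \left(- \frac{1}{12}\right)} = \frac{260}{-21} = 260 \left(- \frac{1}{21}\right) = - \frac{260}{21}$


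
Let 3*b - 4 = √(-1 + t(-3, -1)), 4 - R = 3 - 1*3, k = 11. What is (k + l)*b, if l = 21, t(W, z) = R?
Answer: 128/3 + 32*√3/3 ≈ 61.142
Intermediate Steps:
R = 4 (R = 4 - (3 - 1*3) = 4 - (3 - 3) = 4 - 1*0 = 4 + 0 = 4)
t(W, z) = 4
b = 4/3 + √3/3 (b = 4/3 + √(-1 + 4)/3 = 4/3 + √3/3 ≈ 1.9107)
(k + l)*b = (11 + 21)*(4/3 + √3/3) = 32*(4/3 + √3/3) = 128/3 + 32*√3/3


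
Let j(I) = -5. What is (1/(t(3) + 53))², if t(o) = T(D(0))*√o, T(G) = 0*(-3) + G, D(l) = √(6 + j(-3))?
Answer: (53 + √3)⁻² ≈ 0.00033382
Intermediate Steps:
D(l) = 1 (D(l) = √(6 - 5) = √1 = 1)
T(G) = G (T(G) = 0 + G = G)
t(o) = √o (t(o) = 1*√o = √o)
(1/(t(3) + 53))² = (1/(√3 + 53))² = (1/(53 + √3))² = (53 + √3)⁻²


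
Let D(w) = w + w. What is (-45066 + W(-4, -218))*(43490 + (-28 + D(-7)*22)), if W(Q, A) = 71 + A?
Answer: -1951121802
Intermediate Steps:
D(w) = 2*w
(-45066 + W(-4, -218))*(43490 + (-28 + D(-7)*22)) = (-45066 + (71 - 218))*(43490 + (-28 + (2*(-7))*22)) = (-45066 - 147)*(43490 + (-28 - 14*22)) = -45213*(43490 + (-28 - 308)) = -45213*(43490 - 336) = -45213*43154 = -1951121802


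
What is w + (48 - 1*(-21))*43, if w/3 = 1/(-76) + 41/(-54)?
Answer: 2027843/684 ≈ 2964.7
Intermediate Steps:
w = -1585/684 (w = 3*(1/(-76) + 41/(-54)) = 3*(1*(-1/76) + 41*(-1/54)) = 3*(-1/76 - 41/54) = 3*(-1585/2052) = -1585/684 ≈ -2.3173)
w + (48 - 1*(-21))*43 = -1585/684 + (48 - 1*(-21))*43 = -1585/684 + (48 + 21)*43 = -1585/684 + 69*43 = -1585/684 + 2967 = 2027843/684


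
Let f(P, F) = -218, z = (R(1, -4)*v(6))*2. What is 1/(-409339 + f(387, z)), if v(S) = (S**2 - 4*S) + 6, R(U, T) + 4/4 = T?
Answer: -1/409557 ≈ -2.4417e-6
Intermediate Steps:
R(U, T) = -1 + T
v(S) = 6 + S**2 - 4*S
z = -180 (z = ((-1 - 4)*(6 + 6**2 - 4*6))*2 = -5*(6 + 36 - 24)*2 = -5*18*2 = -90*2 = -180)
1/(-409339 + f(387, z)) = 1/(-409339 - 218) = 1/(-409557) = -1/409557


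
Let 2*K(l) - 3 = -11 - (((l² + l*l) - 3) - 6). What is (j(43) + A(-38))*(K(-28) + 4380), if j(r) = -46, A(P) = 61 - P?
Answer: 381229/2 ≈ 1.9061e+5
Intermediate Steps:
K(l) = ½ - l² (K(l) = 3/2 + (-11 - (((l² + l*l) - 3) - 6))/2 = 3/2 + (-11 - (((l² + l²) - 3) - 6))/2 = 3/2 + (-11 - ((2*l² - 3) - 6))/2 = 3/2 + (-11 - ((-3 + 2*l²) - 6))/2 = 3/2 + (-11 - (-9 + 2*l²))/2 = 3/2 + (-11 + (9 - 2*l²))/2 = 3/2 + (-2 - 2*l²)/2 = 3/2 + (-1 - l²) = ½ - l²)
(j(43) + A(-38))*(K(-28) + 4380) = (-46 + (61 - 1*(-38)))*((½ - 1*(-28)²) + 4380) = (-46 + (61 + 38))*((½ - 1*784) + 4380) = (-46 + 99)*((½ - 784) + 4380) = 53*(-1567/2 + 4380) = 53*(7193/2) = 381229/2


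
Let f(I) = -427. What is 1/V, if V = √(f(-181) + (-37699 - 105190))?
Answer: -I*√3981/23886 ≈ -0.0026415*I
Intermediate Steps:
V = 6*I*√3981 (V = √(-427 + (-37699 - 105190)) = √(-427 - 142889) = √(-143316) = 6*I*√3981 ≈ 378.57*I)
1/V = 1/(6*I*√3981) = -I*√3981/23886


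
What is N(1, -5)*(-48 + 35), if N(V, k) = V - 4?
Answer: 39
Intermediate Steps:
N(V, k) = -4 + V
N(1, -5)*(-48 + 35) = (-4 + 1)*(-48 + 35) = -3*(-13) = 39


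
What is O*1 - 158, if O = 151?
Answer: -7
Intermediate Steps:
O*1 - 158 = 151*1 - 158 = 151 - 158 = -7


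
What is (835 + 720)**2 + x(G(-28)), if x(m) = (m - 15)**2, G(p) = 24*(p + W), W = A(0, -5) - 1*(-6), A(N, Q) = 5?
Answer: 2596954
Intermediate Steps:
W = 11 (W = 5 - 1*(-6) = 5 + 6 = 11)
G(p) = 264 + 24*p (G(p) = 24*(p + 11) = 24*(11 + p) = 264 + 24*p)
x(m) = (-15 + m)**2
(835 + 720)**2 + x(G(-28)) = (835 + 720)**2 + (-15 + (264 + 24*(-28)))**2 = 1555**2 + (-15 + (264 - 672))**2 = 2418025 + (-15 - 408)**2 = 2418025 + (-423)**2 = 2418025 + 178929 = 2596954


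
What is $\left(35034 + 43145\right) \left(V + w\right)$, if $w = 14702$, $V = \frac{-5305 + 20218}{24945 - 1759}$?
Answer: $\frac{26650868121815}{23186} \approx 1.1494 \cdot 10^{9}$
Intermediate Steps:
$V = \frac{14913}{23186} \approx 0.64319$
$\left(35034 + 43145\right) \left(V + w\right) = \left(35034 + 43145\right) \left(\frac{14913}{23186} + 14702\right) = 78179 \cdot \frac{340895485}{23186} = \frac{26650868121815}{23186}$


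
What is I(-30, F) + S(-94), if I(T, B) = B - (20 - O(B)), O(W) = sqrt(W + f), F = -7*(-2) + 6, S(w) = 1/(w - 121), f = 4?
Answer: -1/215 + 2*sqrt(6) ≈ 4.8943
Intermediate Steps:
S(w) = 1/(-121 + w)
F = 20 (F = 14 + 6 = 20)
O(W) = sqrt(4 + W) (O(W) = sqrt(W + 4) = sqrt(4 + W))
I(T, B) = -20 + B + sqrt(4 + B) (I(T, B) = B - (20 - sqrt(4 + B)) = B + (-20 + sqrt(4 + B)) = -20 + B + sqrt(4 + B))
I(-30, F) + S(-94) = (-20 + 20 + sqrt(4 + 20)) + 1/(-121 - 94) = (-20 + 20 + sqrt(24)) + 1/(-215) = (-20 + 20 + 2*sqrt(6)) - 1/215 = 2*sqrt(6) - 1/215 = -1/215 + 2*sqrt(6)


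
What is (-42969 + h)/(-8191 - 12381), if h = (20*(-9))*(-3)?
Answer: 42429/20572 ≈ 2.0625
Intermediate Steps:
h = 540 (h = -180*(-3) = 540)
(-42969 + h)/(-8191 - 12381) = (-42969 + 540)/(-8191 - 12381) = -42429/(-20572) = -42429*(-1/20572) = 42429/20572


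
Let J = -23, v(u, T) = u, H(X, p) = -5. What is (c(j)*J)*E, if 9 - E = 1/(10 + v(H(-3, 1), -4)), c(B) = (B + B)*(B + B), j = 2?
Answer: -16192/5 ≈ -3238.4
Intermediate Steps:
c(B) = 4*B² (c(B) = (2*B)*(2*B) = 4*B²)
E = 44/5 (E = 9 - 1/(10 - 5) = 9 - 1/5 = 9 - 1*⅕ = 9 - ⅕ = 44/5 ≈ 8.8000)
(c(j)*J)*E = ((4*2²)*(-23))*(44/5) = ((4*4)*(-23))*(44/5) = (16*(-23))*(44/5) = -368*44/5 = -16192/5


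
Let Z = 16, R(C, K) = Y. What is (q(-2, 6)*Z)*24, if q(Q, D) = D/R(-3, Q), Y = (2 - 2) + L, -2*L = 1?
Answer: -4608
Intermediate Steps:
L = -½ (L = -½*1 = -½ ≈ -0.50000)
Y = -½ (Y = (2 - 2) - ½ = 0 - ½ = -½ ≈ -0.50000)
R(C, K) = -½
q(Q, D) = -2*D (q(Q, D) = D/(-½) = D*(-2) = -2*D)
(q(-2, 6)*Z)*24 = (-2*6*16)*24 = -12*16*24 = -192*24 = -4608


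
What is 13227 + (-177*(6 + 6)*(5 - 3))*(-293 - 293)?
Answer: 2502555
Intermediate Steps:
13227 + (-177*(6 + 6)*(5 - 3))*(-293 - 293) = 13227 - 2124*2*(-586) = 13227 - 177*24*(-586) = 13227 - 4248*(-586) = 13227 + 2489328 = 2502555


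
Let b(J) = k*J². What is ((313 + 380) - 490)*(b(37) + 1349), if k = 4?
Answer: 1385475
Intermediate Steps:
b(J) = 4*J²
((313 + 380) - 490)*(b(37) + 1349) = ((313 + 380) - 490)*(4*37² + 1349) = (693 - 490)*(4*1369 + 1349) = 203*(5476 + 1349) = 203*6825 = 1385475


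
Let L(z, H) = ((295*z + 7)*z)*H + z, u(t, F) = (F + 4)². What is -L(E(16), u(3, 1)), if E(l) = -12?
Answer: -1059888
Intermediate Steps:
u(t, F) = (4 + F)²
L(z, H) = z + H*z*(7 + 295*z) (L(z, H) = ((7 + 295*z)*z)*H + z = (z*(7 + 295*z))*H + z = H*z*(7 + 295*z) + z = z + H*z*(7 + 295*z))
-L(E(16), u(3, 1)) = -(-12)*(1 + 7*(4 + 1)² + 295*(4 + 1)²*(-12)) = -(-12)*(1 + 7*5² + 295*5²*(-12)) = -(-12)*(1 + 7*25 + 295*25*(-12)) = -(-12)*(1 + 175 - 88500) = -(-12)*(-88324) = -1*1059888 = -1059888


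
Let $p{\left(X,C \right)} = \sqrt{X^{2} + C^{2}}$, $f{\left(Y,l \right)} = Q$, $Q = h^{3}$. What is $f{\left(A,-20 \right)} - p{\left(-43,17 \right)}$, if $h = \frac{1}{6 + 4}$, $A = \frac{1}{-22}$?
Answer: $\frac{1}{1000} - \sqrt{2138} \approx -46.237$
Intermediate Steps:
$A = - \frac{1}{22} \approx -0.045455$
$h = \frac{1}{10} \approx 0.1$
$Q = \frac{1}{1000}$ ($Q = \left(\frac{1}{10}\right)^{3} = \frac{1}{1000} \approx 0.001$)
$f{\left(Y,l \right)} = \frac{1}{1000}$
$p{\left(X,C \right)} = \sqrt{C^{2} + X^{2}}$
$f{\left(A,-20 \right)} - p{\left(-43,17 \right)} = \frac{1}{1000} - \sqrt{17^{2} + \left(-43\right)^{2}} = \frac{1}{1000} - \sqrt{289 + 1849} = \frac{1}{1000} - \sqrt{2138}$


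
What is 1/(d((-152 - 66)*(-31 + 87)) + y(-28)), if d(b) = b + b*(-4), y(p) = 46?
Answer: 1/36670 ≈ 2.7270e-5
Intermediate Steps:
d(b) = -3*b (d(b) = b - 4*b = -3*b)
1/(d((-152 - 66)*(-31 + 87)) + y(-28)) = 1/(-3*(-152 - 66)*(-31 + 87) + 46) = 1/(-(-654)*56 + 46) = 1/(-3*(-12208) + 46) = 1/(36624 + 46) = 1/36670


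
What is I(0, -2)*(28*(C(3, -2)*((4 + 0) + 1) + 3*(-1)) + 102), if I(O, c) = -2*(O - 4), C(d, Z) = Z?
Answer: -2096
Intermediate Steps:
I(O, c) = 8 - 2*O (I(O, c) = -2*(-4 + O) = 8 - 2*O)
I(0, -2)*(28*(C(3, -2)*((4 + 0) + 1) + 3*(-1)) + 102) = (8 - 2*0)*(28*(-2*((4 + 0) + 1) + 3*(-1)) + 102) = (8 + 0)*(28*(-2*(4 + 1) - 3) + 102) = 8*(28*(-2*5 - 3) + 102) = 8*(28*(-10 - 3) + 102) = 8*(28*(-13) + 102) = 8*(-364 + 102) = 8*(-262) = -2096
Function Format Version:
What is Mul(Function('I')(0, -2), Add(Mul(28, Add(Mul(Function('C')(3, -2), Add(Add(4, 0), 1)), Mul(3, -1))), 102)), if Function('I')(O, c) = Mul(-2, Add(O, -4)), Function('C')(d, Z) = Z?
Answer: -2096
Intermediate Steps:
Function('I')(O, c) = Add(8, Mul(-2, O)) (Function('I')(O, c) = Mul(-2, Add(-4, O)) = Add(8, Mul(-2, O)))
Mul(Function('I')(0, -2), Add(Mul(28, Add(Mul(Function('C')(3, -2), Add(Add(4, 0), 1)), Mul(3, -1))), 102)) = Mul(Add(8, Mul(-2, 0)), Add(Mul(28, Add(Mul(-2, Add(Add(4, 0), 1)), Mul(3, -1))), 102)) = Mul(Add(8, 0), Add(Mul(28, Add(Mul(-2, Add(4, 1)), -3)), 102)) = Mul(8, Add(Mul(28, Add(Mul(-2, 5), -3)), 102)) = Mul(8, Add(Mul(28, Add(-10, -3)), 102)) = Mul(8, Add(Mul(28, -13), 102)) = Mul(8, Add(-364, 102)) = Mul(8, -262) = -2096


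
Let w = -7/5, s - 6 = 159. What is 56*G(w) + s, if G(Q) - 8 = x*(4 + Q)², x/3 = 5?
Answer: 31457/5 ≈ 6291.4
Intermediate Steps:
s = 165 (s = 6 + 159 = 165)
x = 15 (x = 3*5 = 15)
w = -7/5 (w = -7*⅕ = -7/5 ≈ -1.4000)
G(Q) = 8 + 15*(4 + Q)²
56*G(w) + s = 56*(8 + 15*(4 - 7/5)²) + 165 = 56*(8 + 15*(13/5)²) + 165 = 56*(8 + 15*(169/25)) + 165 = 56*(8 + 507/5) + 165 = 56*(547/5) + 165 = 30632/5 + 165 = 31457/5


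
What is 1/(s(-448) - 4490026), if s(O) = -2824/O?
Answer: -56/251441103 ≈ -2.2272e-7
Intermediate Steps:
1/(s(-448) - 4490026) = 1/(-2824/(-448) - 4490026) = 1/(-2824*(-1/448) - 4490026) = 1/(353/56 - 4490026) = 1/(-251441103/56) = -56/251441103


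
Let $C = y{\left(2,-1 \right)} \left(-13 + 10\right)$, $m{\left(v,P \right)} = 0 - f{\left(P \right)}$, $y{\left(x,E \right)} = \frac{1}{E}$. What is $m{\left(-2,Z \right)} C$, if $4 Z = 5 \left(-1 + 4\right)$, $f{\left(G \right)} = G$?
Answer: $- \frac{45}{4} \approx -11.25$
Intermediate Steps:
$Z = \frac{15}{4}$ ($Z = \frac{5 \left(-1 + 4\right)}{4} = \frac{5 \cdot 3}{4} = \frac{1}{4} \cdot 15 = \frac{15}{4} \approx 3.75$)
$m{\left(v,P \right)} = - P$ ($m{\left(v,P \right)} = 0 - P = - P$)
$C = 3$ ($C = \frac{-13 + 10}{-1} = \left(-1\right) \left(-3\right) = 3$)
$m{\left(-2,Z \right)} C = \left(-1\right) \frac{15}{4} \cdot 3 = \left(- \frac{15}{4}\right) 3 = - \frac{45}{4}$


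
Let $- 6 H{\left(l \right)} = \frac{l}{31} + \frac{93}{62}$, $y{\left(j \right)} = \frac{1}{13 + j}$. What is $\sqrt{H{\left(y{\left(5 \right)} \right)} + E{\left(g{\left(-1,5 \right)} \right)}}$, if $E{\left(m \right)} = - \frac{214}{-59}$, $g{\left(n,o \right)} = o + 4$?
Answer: $\frac{\sqrt{3659993610}}{32922} \approx 1.8376$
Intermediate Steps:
$H{\left(l \right)} = - \frac{1}{4} - \frac{l}{186}$ ($H{\left(l \right)} = - \frac{\frac{l}{31} + \frac{93}{62}}{6} = - \frac{l \frac{1}{31} + 93 \cdot \frac{1}{62}}{6} = - \frac{\frac{l}{31} + \frac{3}{2}}{6} = - \frac{\frac{3}{2} + \frac{l}{31}}{6} = - \frac{1}{4} - \frac{l}{186}$)
$g{\left(n,o \right)} = 4 + o$
$E{\left(m \right)} = \frac{214}{59}$ ($E{\left(m \right)} = \left(-214\right) \left(- \frac{1}{59}\right) = \frac{214}{59}$)
$\sqrt{H{\left(y{\left(5 \right)} \right)} + E{\left(g{\left(-1,5 \right)} \right)}} = \sqrt{\left(- \frac{1}{4} - \frac{1}{186 \left(13 + 5\right)}\right) + \frac{214}{59}} = \sqrt{\left(- \frac{1}{4} - \frac{1}{186 \cdot 18}\right) + \frac{214}{59}} = \sqrt{\left(- \frac{1}{4} - \frac{1}{3348}\right) + \frac{214}{59}} = \sqrt{- \frac{419}{1674} + \frac{214}{59}} = \sqrt{\frac{333515}{98766}} = \frac{\sqrt{3659993610}}{32922}$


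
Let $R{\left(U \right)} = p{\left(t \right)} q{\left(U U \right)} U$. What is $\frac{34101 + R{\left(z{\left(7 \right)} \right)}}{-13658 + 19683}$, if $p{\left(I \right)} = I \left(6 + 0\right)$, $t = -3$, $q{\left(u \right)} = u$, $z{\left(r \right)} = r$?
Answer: $\frac{27927}{6025} \approx 4.6352$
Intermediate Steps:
$p{\left(I \right)} = 6 I$ ($p{\left(I \right)} = I 6 = 6 I$)
$R{\left(U \right)} = - 18 U^{3}$ ($R{\left(U \right)} = 6 \left(-3\right) U U U = - 18 U^{2} U = - 18 U^{3}$)
$\frac{34101 + R{\left(z{\left(7 \right)} \right)}}{-13658 + 19683} = \frac{34101 - 18 \cdot 7^{3}}{-13658 + 19683} = \frac{34101 - 6174}{6025} = \left(34101 - 6174\right) \frac{1}{6025} = 27927 \cdot \frac{1}{6025} = \frac{27927}{6025}$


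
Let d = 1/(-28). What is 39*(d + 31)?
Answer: 33813/28 ≈ 1207.6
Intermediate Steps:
d = -1/28 ≈ -0.035714
39*(d + 31) = 39*(-1/28 + 31) = 39*(867/28) = 33813/28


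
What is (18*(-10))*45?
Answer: -8100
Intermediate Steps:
(18*(-10))*45 = -180*45 = -8100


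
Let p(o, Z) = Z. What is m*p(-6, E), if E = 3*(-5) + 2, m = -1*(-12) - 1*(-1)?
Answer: -169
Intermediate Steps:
m = 13 (m = 12 + 1 = 13)
E = -13 (E = -15 + 2 = -13)
m*p(-6, E) = 13*(-13) = -169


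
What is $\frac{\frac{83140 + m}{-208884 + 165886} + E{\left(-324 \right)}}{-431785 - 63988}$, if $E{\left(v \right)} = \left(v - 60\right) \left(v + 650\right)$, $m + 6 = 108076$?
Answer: $\frac{2691426421}{10658623727} \approx 0.25251$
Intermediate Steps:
$m = 108070$ ($m = -6 + 108076 = 108070$)
$E{\left(v \right)} = \left(-60 + v\right) \left(650 + v\right)$
$\frac{\frac{83140 + m}{-208884 + 165886} + E{\left(-324 \right)}}{-431785 - 63988} = \frac{\frac{83140 + 108070}{-208884 + 165886} + \left(-39000 + \left(-324\right)^{2} + 590 \left(-324\right)\right)}{-431785 - 63988} = \frac{\frac{191210}{-42998} - 125184}{-495773} = \left(191210 \left(- \frac{1}{42998}\right) - 125184\right) \left(- \frac{1}{495773}\right) = \left(- \frac{95605}{21499} - 125184\right) \left(- \frac{1}{495773}\right) = \left(- \frac{2691426421}{21499}\right) \left(- \frac{1}{495773}\right) = \frac{2691426421}{10658623727}$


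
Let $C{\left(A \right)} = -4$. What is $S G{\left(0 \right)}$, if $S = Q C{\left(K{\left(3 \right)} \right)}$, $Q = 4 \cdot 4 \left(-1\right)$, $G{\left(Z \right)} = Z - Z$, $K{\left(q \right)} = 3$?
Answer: $0$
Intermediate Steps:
$G{\left(Z \right)} = 0$
$Q = -16$ ($Q = 16 \left(-1\right) = -16$)
$S = 64$ ($S = \left(-16\right) \left(-4\right) = 64$)
$S G{\left(0 \right)} = 64 \cdot 0 = 0$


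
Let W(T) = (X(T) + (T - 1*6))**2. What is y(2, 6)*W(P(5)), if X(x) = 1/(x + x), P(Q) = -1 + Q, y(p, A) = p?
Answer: 225/32 ≈ 7.0313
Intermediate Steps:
X(x) = 1/(2*x)
W(T) = (-6 + T + 1/(2*T))**2 (W(T) = (1/(2*T) + (T - 1*6))**2 = (1/(2*T) + (T - 6))**2 = (1/(2*T) + (-6 + T))**2 = (-6 + T + 1/(2*T))**2)
y(2, 6)*W(P(5)) = 2*((1 + 2*(-1 + 5)*(-6 + (-1 + 5)))**2/(4*(-1 + 5)**2)) = 2*((1/4)*(1 + 2*4*(-6 + 4))**2/4**2) = 2*((1/4)*(1/16)*(1 + 2*4*(-2))**2) = 2*((1/4)*(1/16)*(1 - 16)**2) = 2*((1/4)*(1/16)*(-15)**2) = 2*((1/4)*(1/16)*225) = 2*(225/64) = 225/32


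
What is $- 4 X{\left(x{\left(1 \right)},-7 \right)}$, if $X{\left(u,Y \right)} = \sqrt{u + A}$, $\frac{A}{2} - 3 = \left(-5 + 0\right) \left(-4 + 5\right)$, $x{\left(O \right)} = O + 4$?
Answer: $-4$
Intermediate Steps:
$x{\left(O \right)} = 4 + O$
$A = -4$ ($A = 6 + 2 \left(-5 + 0\right) \left(-4 + 5\right) = 6 + 2 \left(\left(-5\right) 1\right) = 6 + 2 \left(-5\right) = 6 - 10 = -4$)
$X{\left(u,Y \right)} = \sqrt{-4 + u}$ ($X{\left(u,Y \right)} = \sqrt{u - 4} = \sqrt{-4 + u}$)
$- 4 X{\left(x{\left(1 \right)},-7 \right)} = - 4 \sqrt{-4 + \left(4 + 1\right)} = - 4 \sqrt{-4 + 5} = - 4 \sqrt{1} = \left(-4\right) 1 = -4$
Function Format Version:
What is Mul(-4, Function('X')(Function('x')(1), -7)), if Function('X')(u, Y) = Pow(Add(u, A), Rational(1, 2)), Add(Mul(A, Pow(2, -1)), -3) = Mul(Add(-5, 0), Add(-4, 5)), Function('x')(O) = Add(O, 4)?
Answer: -4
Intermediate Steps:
Function('x')(O) = Add(4, O)
A = -4 (A = Add(6, Mul(2, Mul(Add(-5, 0), Add(-4, 5)))) = Add(6, Mul(2, Mul(-5, 1))) = Add(6, Mul(2, -5)) = Add(6, -10) = -4)
Function('X')(u, Y) = Pow(Add(-4, u), Rational(1, 2)) (Function('X')(u, Y) = Pow(Add(u, -4), Rational(1, 2)) = Pow(Add(-4, u), Rational(1, 2)))
Mul(-4, Function('X')(Function('x')(1), -7)) = Mul(-4, Pow(Add(-4, Add(4, 1)), Rational(1, 2))) = Mul(-4, Pow(Add(-4, 5), Rational(1, 2))) = Mul(-4, Pow(1, Rational(1, 2))) = Mul(-4, 1) = -4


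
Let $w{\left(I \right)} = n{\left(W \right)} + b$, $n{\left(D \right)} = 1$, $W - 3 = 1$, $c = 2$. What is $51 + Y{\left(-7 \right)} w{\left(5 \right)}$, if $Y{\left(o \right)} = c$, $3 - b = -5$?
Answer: $69$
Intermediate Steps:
$b = 8$ ($b = 3 - -5 = 3 + 5 = 8$)
$W = 4$ ($W = 3 + 1 = 4$)
$Y{\left(o \right)} = 2$
$w{\left(I \right)} = 9$ ($w{\left(I \right)} = 1 + 8 = 9$)
$51 + Y{\left(-7 \right)} w{\left(5 \right)} = 51 + 2 \cdot 9 = 51 + 18 = 69$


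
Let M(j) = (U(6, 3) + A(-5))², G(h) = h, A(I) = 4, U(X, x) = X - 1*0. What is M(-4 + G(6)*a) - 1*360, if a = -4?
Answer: -260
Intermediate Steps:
U(X, x) = X (U(X, x) = X + 0 = X)
M(j) = 100 (M(j) = (6 + 4)² = 10² = 100)
M(-4 + G(6)*a) - 1*360 = 100 - 1*360 = 100 - 360 = -260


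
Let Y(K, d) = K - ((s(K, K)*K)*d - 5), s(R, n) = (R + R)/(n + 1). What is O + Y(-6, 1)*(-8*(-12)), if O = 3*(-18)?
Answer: 6162/5 ≈ 1232.4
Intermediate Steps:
s(R, n) = 2*R/(1 + n) (s(R, n) = (2*R)/(1 + n) = 2*R/(1 + n))
O = -54
Y(K, d) = 5 + K - 2*d*K²/(1 + K) (Y(K, d) = K - (((2*K/(1 + K))*K)*d - 5) = K - ((2*K²/(1 + K))*d - 5) = K - (2*d*K²/(1 + K) - 5) = K - (-5 + 2*d*K²/(1 + K)) = K + (5 - 2*d*K²/(1 + K)) = 5 + K - 2*d*K²/(1 + K))
O + Y(-6, 1)*(-8*(-12)) = -54 + (((1 - 6)*(5 - 6) - 2*1*(-6)²)/(1 - 6))*(-8*(-12)) = -54 + ((-5*(-1) - 2*1*36)/(-5))*96 = -54 - (5 - 72)/5*96 = -54 - ⅕*(-67)*96 = -54 + (67/5)*96 = -54 + 6432/5 = 6162/5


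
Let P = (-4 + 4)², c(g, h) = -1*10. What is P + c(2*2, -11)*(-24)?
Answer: 240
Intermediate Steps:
c(g, h) = -10
P = 0 (P = 0² = 0)
P + c(2*2, -11)*(-24) = 0 - 10*(-24) = 0 + 240 = 240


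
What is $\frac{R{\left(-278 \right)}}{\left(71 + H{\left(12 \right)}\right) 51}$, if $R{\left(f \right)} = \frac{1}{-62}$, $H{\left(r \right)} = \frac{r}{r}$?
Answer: $- \frac{1}{227664} \approx -4.3924 \cdot 10^{-6}$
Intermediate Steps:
$H{\left(r \right)} = 1$
$R{\left(f \right)} = - \frac{1}{62}$
$\frac{R{\left(-278 \right)}}{\left(71 + H{\left(12 \right)}\right) 51} = - \frac{1}{62 \left(71 + 1\right) 51} = - \frac{1}{62 \cdot 72 \cdot 51} = - \frac{1}{62 \cdot 3672} = \left(- \frac{1}{62}\right) \frac{1}{3672} = - \frac{1}{227664}$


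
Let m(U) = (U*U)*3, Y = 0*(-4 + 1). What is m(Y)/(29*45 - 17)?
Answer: 0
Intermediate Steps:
Y = 0 (Y = 0*(-3) = 0)
m(U) = 3*U**2 (m(U) = U**2*3 = 3*U**2)
m(Y)/(29*45 - 17) = (3*0**2)/(29*45 - 17) = (3*0)/(1305 - 17) = 0/1288 = 0*(1/1288) = 0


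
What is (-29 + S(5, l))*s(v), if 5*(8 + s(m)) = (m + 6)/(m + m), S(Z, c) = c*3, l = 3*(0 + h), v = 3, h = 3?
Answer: 77/5 ≈ 15.400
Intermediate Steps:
l = 9 (l = 3*(0 + 3) = 3*3 = 9)
S(Z, c) = 3*c
s(m) = -8 + (6 + m)/(10*m) (s(m) = -8 + ((m + 6)/(m + m))/5 = -8 + ((6 + m)/((2*m)))/5 = -8 + ((6 + m)*(1/(2*m)))/5 = -8 + ((6 + m)/(2*m))/5 = -8 + (6 + m)/(10*m))
(-29 + S(5, l))*s(v) = (-29 + 3*9)*((⅒)*(6 - 79*3)/3) = (-29 + 27)*((⅒)*(⅓)*(6 - 237)) = -(-231)/(5*3) = -2*(-77/10) = 77/5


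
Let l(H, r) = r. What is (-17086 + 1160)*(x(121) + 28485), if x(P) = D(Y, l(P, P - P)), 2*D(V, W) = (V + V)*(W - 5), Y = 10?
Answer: -452855810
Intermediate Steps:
D(V, W) = V*(-5 + W) (D(V, W) = ((V + V)*(W - 5))/2 = ((2*V)*(-5 + W))/2 = (2*V*(-5 + W))/2 = V*(-5 + W))
x(P) = -50 (x(P) = 10*(-5 + (P - P)) = 10*(-5 + 0) = 10*(-5) = -50)
(-17086 + 1160)*(x(121) + 28485) = (-17086 + 1160)*(-50 + 28485) = -15926*28435 = -452855810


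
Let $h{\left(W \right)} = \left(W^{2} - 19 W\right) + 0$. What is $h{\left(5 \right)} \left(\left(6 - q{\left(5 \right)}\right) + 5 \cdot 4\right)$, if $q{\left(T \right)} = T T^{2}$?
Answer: $6930$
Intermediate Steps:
$q{\left(T \right)} = T^{3}$
$h{\left(W \right)} = W^{2} - 19 W$
$h{\left(5 \right)} \left(\left(6 - q{\left(5 \right)}\right) + 5 \cdot 4\right) = 5 \left(-19 + 5\right) \left(\left(6 - 5^{3}\right) + 5 \cdot 4\right) = 5 \left(-14\right) \left(\left(6 - 125\right) + 20\right) = - 70 \left(\left(6 - 125\right) + 20\right) = - 70 \left(-119 + 20\right) = \left(-70\right) \left(-99\right) = 6930$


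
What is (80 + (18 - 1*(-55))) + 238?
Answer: 391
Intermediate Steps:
(80 + (18 - 1*(-55))) + 238 = (80 + (18 + 55)) + 238 = (80 + 73) + 238 = 153 + 238 = 391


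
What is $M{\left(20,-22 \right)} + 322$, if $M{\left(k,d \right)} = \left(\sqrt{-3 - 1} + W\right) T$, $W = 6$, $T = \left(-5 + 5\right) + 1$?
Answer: $328 + 2 i \approx 328.0 + 2.0 i$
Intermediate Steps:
$T = 1$ ($T = 0 + 1 = 1$)
$M{\left(k,d \right)} = 6 + 2 i$ ($M{\left(k,d \right)} = \left(\sqrt{-3 - 1} + 6\right) 1 = \left(\sqrt{-4} + 6\right) 1 = \left(2 i + 6\right) 1 = \left(6 + 2 i\right) 1 = 6 + 2 i$)
$M{\left(20,-22 \right)} + 322 = \left(6 + 2 i\right) + 322 = 328 + 2 i$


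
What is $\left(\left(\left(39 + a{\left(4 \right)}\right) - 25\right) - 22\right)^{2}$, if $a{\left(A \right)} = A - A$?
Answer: $64$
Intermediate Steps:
$a{\left(A \right)} = 0$
$\left(\left(\left(39 + a{\left(4 \right)}\right) - 25\right) - 22\right)^{2} = \left(\left(\left(39 + 0\right) - 25\right) - 22\right)^{2} = \left(\left(39 - 25\right) - 22\right)^{2} = \left(14 - 22\right)^{2} = \left(-8\right)^{2} = 64$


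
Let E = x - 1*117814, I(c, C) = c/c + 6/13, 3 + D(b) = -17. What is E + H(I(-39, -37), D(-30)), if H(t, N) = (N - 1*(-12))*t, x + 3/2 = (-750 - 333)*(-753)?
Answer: 18139467/26 ≈ 6.9767e+5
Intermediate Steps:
D(b) = -20 (D(b) = -3 - 17 = -20)
I(c, C) = 19/13 (I(c, C) = 1 + 6*(1/13) = 1 + 6/13 = 19/13)
x = 1630995/2 (x = -3/2 + (-750 - 333)*(-753) = -3/2 - 1083*(-753) = -3/2 + 815499 = 1630995/2 ≈ 8.1550e+5)
H(t, N) = t*(12 + N) (H(t, N) = (N + 12)*t = (12 + N)*t = t*(12 + N))
E = 1395367/2 (E = 1630995/2 - 1*117814 = 1630995/2 - 117814 = 1395367/2 ≈ 6.9768e+5)
E + H(I(-39, -37), D(-30)) = 1395367/2 + 19*(12 - 20)/13 = 1395367/2 + (19/13)*(-8) = 1395367/2 - 152/13 = 18139467/26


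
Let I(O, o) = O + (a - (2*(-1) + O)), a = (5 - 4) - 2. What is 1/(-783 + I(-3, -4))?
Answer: -1/782 ≈ -0.0012788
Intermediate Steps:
a = -1 (a = 1 - 2 = -1)
I(O, o) = 1 (I(O, o) = O + (-1 - (2*(-1) + O)) = O + (-1 - (-2 + O)) = O + (-1 + (2 - O)) = O + (1 - O) = 1)
1/(-783 + I(-3, -4)) = 1/(-783 + 1) = 1/(-782) = -1/782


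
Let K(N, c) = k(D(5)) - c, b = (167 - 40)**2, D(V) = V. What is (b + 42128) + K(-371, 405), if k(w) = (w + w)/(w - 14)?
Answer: 520658/9 ≈ 57851.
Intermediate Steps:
k(w) = 2*w/(-14 + w) (k(w) = (2*w)/(-14 + w) = 2*w/(-14 + w))
b = 16129 (b = 127**2 = 16129)
K(N, c) = -10/9 - c (K(N, c) = 2*5/(-14 + 5) - c = 2*5/(-9) - c = 2*5*(-1/9) - c = -10/9 - c)
(b + 42128) + K(-371, 405) = (16129 + 42128) + (-10/9 - 1*405) = 58257 + (-10/9 - 405) = 58257 - 3655/9 = 520658/9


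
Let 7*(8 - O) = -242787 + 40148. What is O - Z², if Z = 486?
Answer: -1450677/7 ≈ -2.0724e+5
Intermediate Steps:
O = 202695/7 (O = 8 - (-242787 + 40148)/7 = 8 - ⅐*(-202639) = 8 + 202639/7 = 202695/7 ≈ 28956.)
O - Z² = 202695/7 - 1*486² = 202695/7 - 1*236196 = 202695/7 - 236196 = -1450677/7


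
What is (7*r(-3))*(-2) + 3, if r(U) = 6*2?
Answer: -165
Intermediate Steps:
r(U) = 12
(7*r(-3))*(-2) + 3 = (7*12)*(-2) + 3 = 84*(-2) + 3 = -168 + 3 = -165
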